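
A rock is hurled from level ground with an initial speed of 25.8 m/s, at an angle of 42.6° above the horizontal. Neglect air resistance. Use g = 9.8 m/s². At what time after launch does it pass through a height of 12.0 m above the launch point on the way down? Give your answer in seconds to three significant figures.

Components: vₓ = 25.80 cos 42.6° = 18.99 m/s, v_y0 = 25.80 sin 42.6° = 17.46 m/s.
Set y = v_y0 t − ½ g t² = 12.0: 4.900 t² − 17.46 t + 12.0 = 0.
Quadratic formula: t = (17.46 ± √69.770) / 9.80 = (17.46 ± 8.353) / 9.80 → t = 0.9296 s or 2.634 s.
The descending-branch root is 2.634 s.

2.63 s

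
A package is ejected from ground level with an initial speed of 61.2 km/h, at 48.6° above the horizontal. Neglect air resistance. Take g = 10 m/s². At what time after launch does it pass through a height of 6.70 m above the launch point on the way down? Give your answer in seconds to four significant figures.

Convert: 61.2 km/h = 61.2/3.6 = 17.00 m/s.
Horizontal component vₓ = 17.00 cos 48.6° = 11.24 m/s; vertical v_y0 = 17.00 sin 48.6° = 12.75 m/s.
Require v_y0 t − ½ g t² = 6.70, i.e. 5.000 t² − 12.75 t + 6.70 = 0.
Quadratic formula: t = (12.75 ± √28.611) / 10.0 = (12.75 ± 5.349) / 10.0 → t = 0.7403 s or 1.810 s.
The descending-branch root is 1.810 s.

1.810 s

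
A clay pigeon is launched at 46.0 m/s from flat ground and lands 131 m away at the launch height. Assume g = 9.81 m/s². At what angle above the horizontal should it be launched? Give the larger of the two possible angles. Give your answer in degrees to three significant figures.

71.3°

R = v₀² sin 2θ / g gives sin 2θ = gR/v₀² = 9.81·131/46.0² = 0.6073.
2θ = 37.40° or 180° − 37.40° = 142.6°, so θ = 18.70° or 71.30°.
The larger angle is 71.30°.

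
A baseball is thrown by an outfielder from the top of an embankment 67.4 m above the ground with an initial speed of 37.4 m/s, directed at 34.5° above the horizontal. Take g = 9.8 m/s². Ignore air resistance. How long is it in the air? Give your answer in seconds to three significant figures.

vₓ = 37.40 cos 34.5° = 30.82 m/s; v_y0 = 37.40 sin 34.5° = 21.18 m/s.
The projectile lands when y = 67.4 + (21.18) t − ½·9.80·t² = 0. Positive root: t = (21.18 + √(21.18² + 2·9.80·67.4)) / 9.80 = (21.18 + 42.07) / 9.80 = 6.454 s.

6.45 s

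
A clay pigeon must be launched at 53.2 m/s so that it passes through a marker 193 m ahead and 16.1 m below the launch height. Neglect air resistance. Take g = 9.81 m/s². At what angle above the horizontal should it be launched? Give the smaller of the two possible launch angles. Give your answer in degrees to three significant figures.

15.5°

Trajectory: y = x tanθ − g x² (1 + tan²θ)/(2v₀²). With x = 193, y = −16.1, v₀ = 53.2, g = 9.81:
64.56 tan²θ − 193 tanθ + (48.46) = 0.
tanθ = [193 ± √(193² − 4 × 64.56 × (48.46))] / (2 × 64.56) = (193 ± 157.3) / 129.1, giving tanθ = 0.2767 or 2.713.
θ = 15.46° or 69.77°; the smaller is 15.46°.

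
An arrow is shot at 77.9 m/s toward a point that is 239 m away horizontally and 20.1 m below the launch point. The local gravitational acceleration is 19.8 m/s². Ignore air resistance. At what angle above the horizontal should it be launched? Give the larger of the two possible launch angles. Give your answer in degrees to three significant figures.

65.7°

Trajectory: y = x tanθ − g x² (1 + tan²θ)/(2v₀²). With x = 239, y = −20.1, v₀ = 77.9, g = 19.8:
93.19 tan²θ − 239 tanθ + (73.09) = 0.
tanθ = [239 ± √(239² − 4 × 93.19 × (73.09))] / (2 × 93.19) = (239 ± 172.9) / 186.4, giving tanθ = 0.3549 or 2.210.
θ = 19.54° or 65.65°; the larger is 65.65°.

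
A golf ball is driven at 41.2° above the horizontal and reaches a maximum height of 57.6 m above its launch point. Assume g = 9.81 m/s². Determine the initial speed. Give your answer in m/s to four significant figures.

51.04 m/s

At the peak v_y = 0, so v_y0 = √(2gH) = √(2 × 9.81 × 57.6) = 33.62 m/s.
v_y0 = v₀ sin θ ⇒ v₀ = 33.62 / sin 41.2° = 51.04 m/s.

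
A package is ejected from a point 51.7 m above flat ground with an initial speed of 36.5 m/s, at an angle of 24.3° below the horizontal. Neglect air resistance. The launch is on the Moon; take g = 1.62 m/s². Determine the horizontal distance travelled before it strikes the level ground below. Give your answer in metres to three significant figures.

98.7 m

Resolve: vₓ = 36.50 cos 24.3° = 33.27 m/s and v_y0 = −15.02 m/s (downward).
The projectile lands when y = 51.7 + (−15.02) t − ½·1.62·t² = 0. Positive root: t = (−15.02 + √(15.02² + 2·1.62·51.7)) / 1.62 = (−15.02 + 19.83) / 1.62 = 2.967 s.
Horizontal distance: R = vₓ t = 33.27 × 2.967 = 98.71 m.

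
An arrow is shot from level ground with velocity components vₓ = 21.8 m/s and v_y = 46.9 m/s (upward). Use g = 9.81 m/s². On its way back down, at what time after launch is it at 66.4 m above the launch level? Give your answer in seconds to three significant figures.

7.83 s

Set y = v_y0 t − ½ g t² = 66.4: 4.905 t² − 46.90 t + 66.4 = 0.
t = [46.90 ± √(46.90² − 2·9.81·66.4)] / 9.81 = (46.90 ± 29.95) / 9.81, so t = 1.728 s or t = 7.834 s.
The descending-branch root is 7.834 s.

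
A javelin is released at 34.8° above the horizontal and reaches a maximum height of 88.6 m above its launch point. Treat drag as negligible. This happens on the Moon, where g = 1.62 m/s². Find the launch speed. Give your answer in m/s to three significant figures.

29.7 m/s

At the peak v_y = 0, so v_y0 = √(2gH) = √(2 × 1.62 × 88.6) = 16.94 m/s.
v_y0 = v₀ sin θ ⇒ v₀ = 16.94 / sin 34.8° = 29.69 m/s.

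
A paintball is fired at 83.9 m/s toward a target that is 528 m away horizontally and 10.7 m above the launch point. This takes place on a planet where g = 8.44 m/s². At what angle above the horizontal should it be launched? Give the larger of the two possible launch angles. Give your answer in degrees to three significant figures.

Trajectory: y = x tanθ − g x² (1 + tan²θ)/(2v₀²). With x = 528, y = 10.7, v₀ = 83.9, g = 8.44:
167.1 tan²θ − 528 tanθ + (177.8) = 0.
tanθ = [528 ± √(528² − 4 × 167.1 × (177.8))] / (2 × 167.1) = (528 ± 399.9) / 334.3, giving tanθ = 0.3833 or 2.776.
θ = 20.97° or 70.19°; the larger is 70.19°.

70.2°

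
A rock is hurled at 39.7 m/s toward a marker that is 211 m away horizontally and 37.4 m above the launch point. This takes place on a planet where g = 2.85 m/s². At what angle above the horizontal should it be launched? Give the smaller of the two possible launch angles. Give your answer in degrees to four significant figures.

21.72°

Trajectory: y = x tanθ − g x² (1 + tan²θ)/(2v₀²). With x = 211, y = 37.4, v₀ = 39.7, g = 2.85:
40.25 tan²θ − 211 tanθ + (77.65) = 0.
tanθ = [211 ± √(211² − 4 × 40.25 × (77.65))] / (2 × 40.25) = (211 ± 178.9) / 80.51, giving tanθ = 0.3983 or 4.844.
θ = 21.72° or 78.33°; the smaller is 21.72°.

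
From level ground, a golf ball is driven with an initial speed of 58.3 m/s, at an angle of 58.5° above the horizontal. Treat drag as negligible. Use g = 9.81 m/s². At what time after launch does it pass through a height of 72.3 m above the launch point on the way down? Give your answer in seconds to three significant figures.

8.37 s

vₓ = 58.30 cos 58.5° = 30.46 m/s; v_y0 = 58.30 sin 58.5° = 49.71 m/s.
Require v_y0 t − ½ g t² = 72.3, i.e. 4.905 t² − 49.71 t + 72.3 = 0.
t = [49.71 ± √(49.71² − 2·9.81·72.3)] / 9.81 = (49.71 ± 32.44) / 9.81, so t = 1.760 s or t = 8.374 s.
The descending-branch root is 8.374 s.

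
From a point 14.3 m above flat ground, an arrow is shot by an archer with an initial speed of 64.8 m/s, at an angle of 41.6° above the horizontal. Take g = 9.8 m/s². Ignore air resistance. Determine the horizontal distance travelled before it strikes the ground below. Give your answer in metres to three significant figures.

441 m

vₓ = 64.80 cos 41.6° = 48.46 m/s; v_y0 = 64.80 sin 41.6° = 43.02 m/s.
Vertical motion (up positive, ground at y = 0): 4.900 t² − (43.02) t − 14.3 = 0, so t = (43.02 + √(43.02² + 2·9.80·14.3)) / 9.80 = (43.02 + 46.17) / 9.80 = 9.101 s.
Horizontal distance: R = vₓ t = 48.46 × 9.101 = 441.0 m.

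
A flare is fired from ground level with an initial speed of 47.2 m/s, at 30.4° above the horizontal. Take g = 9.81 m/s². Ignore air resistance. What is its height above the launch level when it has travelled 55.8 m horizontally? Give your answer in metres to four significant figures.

vₓ = 47.20 cos 30.4° = 40.71 m/s; v_y0 = 47.20 sin 30.4° = 23.88 m/s.
x = vₓ t ⇒ t = 55.8/40.71 = 1.371 s.
Height: y = v_y0 t − ½ g t² = 23.88 × 1.371 − 4.905 × 1.371² = 32.74 − 9.215 = 23.52 m.

23.52 m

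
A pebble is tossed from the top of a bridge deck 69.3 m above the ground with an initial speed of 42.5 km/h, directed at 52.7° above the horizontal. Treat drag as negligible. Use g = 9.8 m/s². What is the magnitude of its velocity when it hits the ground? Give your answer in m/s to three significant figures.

38.7 m/s

Convert: 42.5 km/h = 42.5/3.6 = 11.81 m/s.
Resolve: vₓ = 11.81 cos 52.7° = 7.154 m/s and v_y0 = 11.81 sin 52.7° = 9.391 m/s.
Vertical motion (up positive, ground at y = 0): 4.900 t² − (9.391) t − 69.3 = 0, so t = (9.391 + √(9.391² + 2·9.80·69.3)) / 9.80 = (9.391 + 38.03) / 9.80 = 4.839 s.
Vertical velocity at impact: v_y = v_y0 − g t = 9.391 − 9.80 × 4.839 = −38.03 m/s.
Speed: |v| = √(vₓ² + v_y²) = √(7.154² + 38.03²) = 38.70 m/s.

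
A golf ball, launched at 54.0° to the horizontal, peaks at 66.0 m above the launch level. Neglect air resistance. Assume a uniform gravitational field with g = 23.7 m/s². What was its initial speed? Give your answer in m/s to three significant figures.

At the peak v_y = 0, so v_y0 = √(2gH) = √(2 × 23.7 × 66.0) = 55.93 m/s.
v_y0 = v₀ sin θ ⇒ v₀ = 55.93 / sin 54.0° = 69.14 m/s.

69.1 m/s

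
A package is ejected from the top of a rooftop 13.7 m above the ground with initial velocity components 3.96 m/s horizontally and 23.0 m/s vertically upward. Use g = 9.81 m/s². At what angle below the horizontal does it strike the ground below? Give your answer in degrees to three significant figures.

The projectile lands when y = 13.7 + (23.00) t − ½·9.81·t² = 0. Positive root: t = (23.00 + √(23.00² + 2·9.81·13.7)) / 9.81 = (23.00 + 28.25) / 9.81 = 5.224 s.
At impact: v_y = v_y0 − g t = −28.25 m/s; vₓ = 3.960 m/s.
Angle below horizontal: arctan(|v_y|/vₓ) = arctan(28.25/3.960) = 82.02°.

82.0°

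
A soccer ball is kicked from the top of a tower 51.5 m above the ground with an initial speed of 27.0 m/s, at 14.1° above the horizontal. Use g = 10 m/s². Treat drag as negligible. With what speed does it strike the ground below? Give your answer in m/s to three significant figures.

41.9 m/s

Components: vₓ = 27.00 cos 14.1° = 26.19 m/s, v_y0 = 27.00 sin 14.1° = 6.578 m/s.
Vertical motion (up positive, ground at y = 0): 5.000 t² − (6.578) t − 51.5 = 0, so t = (6.578 + √(6.578² + 2·10.0·51.5)) / 10.0 = (6.578 + 32.76) / 10.0 = 3.934 s.
Vertical velocity at impact: v_y = v_y0 − g t = 6.578 − 10.0 × 3.934 = −32.76 m/s.
Speed: |v| = √(vₓ² + v_y²) = √(26.19² + 32.76²) = 41.94 m/s.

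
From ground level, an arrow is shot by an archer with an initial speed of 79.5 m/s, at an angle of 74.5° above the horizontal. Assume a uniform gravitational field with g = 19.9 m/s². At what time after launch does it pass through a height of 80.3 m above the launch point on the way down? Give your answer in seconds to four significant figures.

6.448 s

vₓ = 79.50 cos 74.5° = 21.25 m/s; v_y0 = 79.50 sin 74.5° = 76.61 m/s.
Height y(t) = 76.61 t − 9.950 t² = 80.3 gives 9.950 t² − 76.61 t + 80.3 = 0.
t = [76.61 ± √(76.61² − 2·19.9·80.3)] / 19.9 = (76.61 ± 51.70) / 19.9, so t = 1.252 s or t = 6.448 s.
The descending-branch root is 6.448 s.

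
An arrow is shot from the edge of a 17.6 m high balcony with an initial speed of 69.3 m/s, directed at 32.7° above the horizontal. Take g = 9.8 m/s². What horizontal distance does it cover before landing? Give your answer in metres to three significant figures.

Horizontal component vₓ = 69.30 cos 32.7° = 58.32 m/s; vertical v_y0 = 69.30 sin 32.7° = 37.44 m/s.
With up positive and y = 0 at the ground: y(t) = 17.6 + (37.44) t − 4.900 t². Setting y = 0 and taking the positive root: t = [37.44 + √(37.44² + 2·9.80·17.6)] / 9.80 = (37.44 + 41.79) / 9.80 = 8.085 s.
Horizontal distance: R = vₓ t = 58.32 × 8.085 = 471.5 m.

471 m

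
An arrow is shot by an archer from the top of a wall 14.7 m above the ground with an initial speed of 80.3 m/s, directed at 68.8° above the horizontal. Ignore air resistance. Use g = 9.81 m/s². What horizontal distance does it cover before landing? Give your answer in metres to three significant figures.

449 m

Horizontal component vₓ = 80.30 cos 68.8° = 29.04 m/s; vertical v_y0 = 80.30 sin 68.8° = 74.87 m/s.
The projectile lands when y = 14.7 + (74.87) t − ½·9.81·t² = 0. Positive root: t = (74.87 + √(74.87² + 2·9.81·14.7)) / 9.81 = (74.87 + 76.77) / 9.81 = 15.46 s.
Horizontal distance: R = vₓ t = 29.04 × 15.46 = 448.8 m.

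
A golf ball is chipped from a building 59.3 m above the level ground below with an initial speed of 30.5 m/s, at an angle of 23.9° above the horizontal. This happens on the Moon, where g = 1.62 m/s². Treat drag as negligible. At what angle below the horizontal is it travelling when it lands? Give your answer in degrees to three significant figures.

Resolve: vₓ = 30.50 cos 23.9° = 27.88 m/s and v_y0 = 30.50 sin 23.9° = 12.36 m/s.
With up positive and y = 0 at the ground: y(t) = 59.3 + (12.36) t − 0.8100 t². Setting y = 0 and taking the positive root: t = [12.36 + √(12.36² + 2·1.62·59.3)] / 1.62 = (12.36 + 18.57) / 1.62 = 19.09 s.
At impact: v_y = v_y0 − g t = −18.57 m/s; vₓ = 27.88 m/s.
Angle below horizontal: arctan(|v_y|/vₓ) = arctan(18.57/27.88) = 33.66°.

33.7°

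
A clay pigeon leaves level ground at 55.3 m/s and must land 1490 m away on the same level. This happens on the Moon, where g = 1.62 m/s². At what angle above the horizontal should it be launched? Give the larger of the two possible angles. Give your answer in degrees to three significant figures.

63.9°

From R = (v₀²/g) sin 2θ: sin 2θ = 1.62 × 1490 / 3058.1 = 0.7893.
2θ = 52.12° or 180° − 52.12° = 127.9°, so θ = 26.06° or 63.94°.
The larger angle is 63.94°.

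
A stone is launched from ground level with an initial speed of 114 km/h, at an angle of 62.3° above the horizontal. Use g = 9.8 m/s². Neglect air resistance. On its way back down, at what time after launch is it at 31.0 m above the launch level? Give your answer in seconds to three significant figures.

4.22 s

Convert: 114 km/h = 114/3.6 = 31.67 m/s.
vₓ = 31.67 cos 62.3° = 14.72 m/s; v_y0 = 31.67 sin 62.3° = 28.04 m/s.
Height y(t) = 28.04 t − 4.900 t² = 31.0 gives 4.900 t² − 28.04 t + 31.0 = 0.
t = [28.04 ± √(28.04² − 2·9.80·31.0)] / 9.80 = (28.04 ± 13.36) / 9.80, so t = 1.498 s or t = 4.224 s.
The descending-branch root is 4.224 s.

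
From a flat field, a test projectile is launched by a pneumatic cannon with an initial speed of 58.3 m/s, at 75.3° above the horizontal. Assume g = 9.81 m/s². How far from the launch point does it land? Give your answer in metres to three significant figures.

170 m

vₓ = 58.30 cos 75.3° = 14.79 m/s; v_y0 = 58.30 sin 75.3° = 56.39 m/s.
Flight time T = 2 v_y0 / g = 11.50 s.
Range: R = vₓ T = 14.79 × 11.50 = 170.1 m.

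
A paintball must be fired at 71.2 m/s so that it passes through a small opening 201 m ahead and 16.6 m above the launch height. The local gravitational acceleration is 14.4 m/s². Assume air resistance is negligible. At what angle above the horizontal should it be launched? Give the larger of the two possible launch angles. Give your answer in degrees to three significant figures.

Trajectory: y = x tanθ − g x² (1 + tan²θ)/(2v₀²). With x = 201, y = 16.6, v₀ = 71.2, g = 14.4:
57.38 tan²θ − 201 tanθ + (73.98) = 0.
tanθ = [201 ± √(201² − 4 × 57.38 × (73.98))] / (2 × 57.38) = (201 ± 153.0) / 114.8, giving tanθ = 0.4179 or 3.085.
θ = 22.68° or 72.04°; the larger is 72.04°.

72.0°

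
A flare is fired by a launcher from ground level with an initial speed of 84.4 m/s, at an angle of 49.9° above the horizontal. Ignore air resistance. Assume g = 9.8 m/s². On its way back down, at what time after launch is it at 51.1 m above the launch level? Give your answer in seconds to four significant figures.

Horizontal component vₓ = 84.40 cos 49.9° = 54.36 m/s; vertical v_y0 = 84.40 sin 49.9° = 64.56 m/s.
Require v_y0 t − ½ g t² = 51.1, i.e. 4.900 t² − 64.56 t + 51.1 = 0.
Quadratic formula: t = (64.56 ± √3166.4) / 9.80 = (64.56 ± 56.27) / 9.80 → t = 0.8458 s or 12.33 s.
The descending-branch root is 12.33 s.

12.33 s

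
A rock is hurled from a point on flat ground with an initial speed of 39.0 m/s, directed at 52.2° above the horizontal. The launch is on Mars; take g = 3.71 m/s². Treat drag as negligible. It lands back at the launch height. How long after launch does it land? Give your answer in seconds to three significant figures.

Components: vₓ = 39.00 cos 52.2° = 23.90 m/s, v_y0 = 39.00 sin 52.2° = 30.82 m/s.
Time of flight on level ground: T = 2 v_y0 / g = 2 × 30.82 / 3.71 = 16.61 s.

16.6 s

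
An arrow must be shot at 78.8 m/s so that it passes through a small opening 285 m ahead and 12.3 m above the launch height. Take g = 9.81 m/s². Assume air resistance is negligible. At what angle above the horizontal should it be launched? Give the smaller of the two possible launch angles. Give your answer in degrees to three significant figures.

Trajectory: y = x tanθ − g x² (1 + tan²θ)/(2v₀²). With x = 285, y = 12.3, v₀ = 78.8, g = 9.81:
64.16 tan²θ − 285 tanθ + (76.46) = 0.
tanθ = [285 ± √(285² − 4 × 64.16 × (76.46))] / (2 × 64.16) = (285 ± 248.2) / 128.3, giving tanθ = 0.2868 or 4.155.
θ = 16.00° or 76.47°; the smaller is 16.00°.

16.0°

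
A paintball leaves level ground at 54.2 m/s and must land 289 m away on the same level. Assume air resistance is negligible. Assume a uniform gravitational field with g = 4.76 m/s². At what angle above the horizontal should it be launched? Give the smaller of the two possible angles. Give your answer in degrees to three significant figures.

14.0°

R = v₀² sin 2θ / g gives sin 2θ = gR/v₀² = 4.76·289/54.2² = 0.4683.
2θ = 27.92° or 180° − 27.92° = 152.1°, so θ = 13.96° or 76.04°.
The smaller angle is 13.96°.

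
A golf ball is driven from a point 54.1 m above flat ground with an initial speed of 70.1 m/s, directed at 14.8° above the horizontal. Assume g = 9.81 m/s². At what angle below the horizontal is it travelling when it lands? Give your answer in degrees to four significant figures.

28.75°

vₓ = 70.10 cos 14.8° = 67.77 m/s; v_y0 = 70.10 sin 14.8° = 17.91 m/s.
The projectile lands when y = 54.1 + (17.91) t − ½·9.81·t² = 0. Positive root: t = (17.91 + √(17.91² + 2·9.81·54.1)) / 9.81 = (17.91 + 37.18) / 9.81 = 5.615 s.
At impact: v_y = v_y0 − g t = −37.18 m/s; vₓ = 67.77 m/s.
Angle below horizontal: arctan(|v_y|/vₓ) = arctan(37.18/67.77) = 28.75°.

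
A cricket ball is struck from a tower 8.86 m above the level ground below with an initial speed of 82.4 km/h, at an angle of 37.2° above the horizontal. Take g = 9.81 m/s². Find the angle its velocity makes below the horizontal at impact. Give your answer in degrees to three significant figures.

Convert: 82.4 km/h = 82.4/3.6 = 22.89 m/s.
Resolve: vₓ = 22.89 cos 37.2° = 18.23 m/s and v_y0 = 22.89 sin 37.2° = 13.84 m/s.
With up positive and y = 0 at the ground: y(t) = 8.86 + (13.84) t − 4.905 t². Setting y = 0 and taking the positive root: t = [13.84 + √(13.84² + 2·9.81·8.86)] / 9.81 = (13.84 + 19.11) / 9.81 = 3.359 s.
At impact: v_y = v_y0 − g t = −19.11 m/s; vₓ = 18.23 m/s.
Angle below horizontal: arctan(|v_y|/vₓ) = arctan(19.11/18.23) = 46.35°.

46.4°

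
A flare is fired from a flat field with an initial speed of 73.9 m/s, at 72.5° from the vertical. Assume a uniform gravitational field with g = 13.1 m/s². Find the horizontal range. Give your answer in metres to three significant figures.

vₓ = 73.90 sin 72.5° = 70.48 m/s; v_y0 = 73.90 cos 72.5° = 22.22 m/s.
Time aloft: T = 2 v_y0 / g = 2 × 22.22 / 13.1 = 3.393 s.
Horizontal distance R = vₓ T = 70.48 × 3.393 = 239.1 m.

239 m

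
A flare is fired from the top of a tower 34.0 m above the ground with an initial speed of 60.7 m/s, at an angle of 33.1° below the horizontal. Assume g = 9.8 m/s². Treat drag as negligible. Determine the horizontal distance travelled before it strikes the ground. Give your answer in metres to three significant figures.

vₓ = 60.70 cos 33.1° = 50.85 m/s; v_y0 = −33.15 m/s (downward).
The projectile lands when y = 34.0 + (−33.15) t − ½·9.80·t² = 0. Positive root: t = (−33.15 + √(33.15² + 2·9.80·34.0)) / 9.80 = (−33.15 + 42.01) / 9.80 = 0.9047 s.
Horizontal distance: R = vₓ t = 50.85 × 0.9047 = 46.00 m.

46.0 m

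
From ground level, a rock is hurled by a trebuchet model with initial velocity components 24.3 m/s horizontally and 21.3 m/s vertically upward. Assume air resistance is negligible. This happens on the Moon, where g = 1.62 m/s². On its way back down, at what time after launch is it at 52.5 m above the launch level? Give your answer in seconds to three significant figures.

23.5 s

Height y(t) = 21.30 t − 0.8100 t² = 52.5 gives 0.8100 t² − 21.30 t + 52.5 = 0.
t = [21.30 ± √(21.30² − 2·1.62·52.5)] / 1.62 = (21.30 ± 16.84) / 1.62, so t = 2.753 s or t = 23.54 s.
The descending-branch root is 23.54 s.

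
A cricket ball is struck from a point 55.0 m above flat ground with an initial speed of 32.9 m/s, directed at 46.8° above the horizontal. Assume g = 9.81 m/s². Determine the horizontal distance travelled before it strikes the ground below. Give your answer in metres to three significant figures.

Components: vₓ = 32.90 cos 46.8° = 22.52 m/s, v_y0 = 32.90 sin 46.8° = 23.98 m/s.
The projectile lands when y = 55.0 + (23.98) t − ½·9.81·t² = 0. Positive root: t = (23.98 + √(23.98² + 2·9.81·55.0)) / 9.81 = (23.98 + 40.67) / 9.81 = 6.591 s.
Horizontal distance: R = vₓ t = 22.52 × 6.591 = 148.4 m.

148 m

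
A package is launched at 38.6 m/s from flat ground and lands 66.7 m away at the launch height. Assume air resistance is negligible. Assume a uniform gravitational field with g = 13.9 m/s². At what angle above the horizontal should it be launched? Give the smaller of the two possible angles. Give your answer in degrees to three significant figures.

19.2°

From R = (v₀²/g) sin 2θ: sin 2θ = 13.9 × 66.7 / 1490.0 = 0.6223.
2θ = 38.48° or 180° − 38.48° = 141.5°, so θ = 19.24° or 70.76°.
The smaller angle is 19.24°.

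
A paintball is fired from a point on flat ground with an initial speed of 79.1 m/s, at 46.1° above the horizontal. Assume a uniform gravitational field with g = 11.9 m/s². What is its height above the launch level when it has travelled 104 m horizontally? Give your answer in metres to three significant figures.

86.7 m

Resolve: vₓ = 79.10 cos 46.1° = 54.85 m/s and v_y0 = 79.10 sin 46.1° = 57.00 m/s.
At x = 104 m, t = x/vₓ = 104/54.85 = 1.896 s.
Height: y = v_y0 t − ½ g t² = 57.00 × 1.896 − 5.950 × 1.896² = 108.1 − 21.39 = 86.68 m.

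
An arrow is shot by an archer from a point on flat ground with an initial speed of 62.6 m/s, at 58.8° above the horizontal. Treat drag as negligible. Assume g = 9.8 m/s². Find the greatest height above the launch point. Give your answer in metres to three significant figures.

Resolve: vₓ = 62.60 cos 58.8° = 32.43 m/s and v_y0 = 62.60 sin 58.8° = 53.55 m/s.
At the apex v_y = 0, so H = v_y0²/(2g) = 53.55²/19.60 = 146.3 m.

146 m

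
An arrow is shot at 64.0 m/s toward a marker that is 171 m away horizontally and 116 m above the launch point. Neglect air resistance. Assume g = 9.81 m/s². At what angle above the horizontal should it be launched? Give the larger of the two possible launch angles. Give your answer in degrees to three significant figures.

Trajectory: y = x tanθ − g x² (1 + tan²θ)/(2v₀²). With x = 171, y = 116, v₀ = 64.0, g = 9.81:
35.02 tan²θ − 171 tanθ + (151.0) = 0.
tanθ = [171 ± √(171² − 4 × 35.02 × (151.0))] / (2 × 35.02) = (171 ± 89.94) / 70.03, giving tanθ = 1.157 or 3.726.
θ = 49.17° or 74.98°; the larger is 74.98°.

75.0°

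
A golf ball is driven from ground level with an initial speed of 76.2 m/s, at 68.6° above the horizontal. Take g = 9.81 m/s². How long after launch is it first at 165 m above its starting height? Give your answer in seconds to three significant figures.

2.91 s

Horizontal component vₓ = 76.20 cos 68.6° = 27.80 m/s; vertical v_y0 = 76.20 sin 68.6° = 70.95 m/s.
Set y = v_y0 t − ½ g t² = 165: 4.905 t² − 70.95 t + 165 = 0.
Quadratic formula: t = (70.95 ± √1796.1) / 9.81 = (70.95 ± 42.38) / 9.81 → t = 2.912 s or 11.55 s.
The first (ascending) time is 2.912 s.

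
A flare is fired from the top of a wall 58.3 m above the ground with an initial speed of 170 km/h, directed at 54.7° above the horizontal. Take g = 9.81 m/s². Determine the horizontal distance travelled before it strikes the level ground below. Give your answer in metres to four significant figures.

Convert: 170 km/h = 170/3.6 = 47.22 m/s.
vₓ = 47.22 cos 54.7° = 27.29 m/s; v_y0 = 47.22 sin 54.7° = 38.54 m/s.
With up positive and y = 0 at the ground: y(t) = 58.3 + (38.54) t − 4.905 t². Setting y = 0 and taking the positive root: t = [38.54 + √(38.54² + 2·9.81·58.3)] / 9.81 = (38.54 + 51.28) / 9.81 = 9.155 s.
Horizontal distance: R = vₓ t = 27.29 × 9.155 = 249.8 m.

249.8 m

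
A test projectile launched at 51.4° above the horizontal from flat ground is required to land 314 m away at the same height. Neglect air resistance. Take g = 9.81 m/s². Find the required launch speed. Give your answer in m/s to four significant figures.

Level-ground range: R = v₀² sin(2θ)/g, so v₀ = √(gR / sin 2θ).
v₀ = √(9.81 × 314 / sin 102.8°) = √(3080 / 0.9751) = √3158.8 = 56.20 m/s.

56.20 m/s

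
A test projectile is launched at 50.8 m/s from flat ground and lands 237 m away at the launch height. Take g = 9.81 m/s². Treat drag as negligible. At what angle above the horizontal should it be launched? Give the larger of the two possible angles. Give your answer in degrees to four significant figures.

R = v₀² sin 2θ / g gives sin 2θ = gR/v₀² = 9.81·237/50.8² = 0.9009.
2θ = 64.28° or 180° − 64.28° = 115.7°, so θ = 32.14° or 57.86°.
The larger angle is 57.86°.

57.86°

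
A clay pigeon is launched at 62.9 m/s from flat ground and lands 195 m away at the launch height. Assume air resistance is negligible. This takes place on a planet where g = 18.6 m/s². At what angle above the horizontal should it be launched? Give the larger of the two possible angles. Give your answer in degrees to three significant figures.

56.8°

Level-ground range R = v₀² sin(2θ)/g ⇒ sin(2θ) = gR/v₀² = 18.6 × 195 / 62.9² = 0.9167.
2θ = 66.45° or 180° − 66.45° = 113.5°, so θ = 33.23° or 56.77°.
The larger angle is 56.77°.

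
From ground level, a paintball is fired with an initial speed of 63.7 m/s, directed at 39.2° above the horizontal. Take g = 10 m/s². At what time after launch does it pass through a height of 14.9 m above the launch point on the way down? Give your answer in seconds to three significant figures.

Resolve: vₓ = 63.70 cos 39.2° = 49.36 m/s and v_y0 = 63.70 sin 39.2° = 40.26 m/s.
Require v_y0 t − ½ g t² = 14.9, i.e. 5.000 t² − 40.26 t + 14.9 = 0.
t = [40.26 ± √(40.26² − 2·10.0·14.9)] / 10.0 = (40.26 ± 36.37) / 10.0, so t = 0.3889 s or t = 7.663 s.
The descending-branch root is 7.663 s.

7.66 s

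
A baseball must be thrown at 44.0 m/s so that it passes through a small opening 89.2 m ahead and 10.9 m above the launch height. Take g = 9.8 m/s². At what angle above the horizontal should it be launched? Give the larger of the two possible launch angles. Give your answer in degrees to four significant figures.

Trajectory: y = x tanθ − g x² (1 + tan²θ)/(2v₀²). With x = 89.2, y = 10.9, v₀ = 44.0, g = 9.80:
20.14 tan²θ − 89.2 tanθ + (31.04) = 0.
tanθ = [89.2 ± √(89.2² − 4 × 20.14 × (31.04))] / (2 × 20.14) = (89.2 ± 73.87) / 40.28, giving tanθ = 0.3807 or 4.049.
θ = 20.84° or 76.13°; the larger is 76.13°.

76.13°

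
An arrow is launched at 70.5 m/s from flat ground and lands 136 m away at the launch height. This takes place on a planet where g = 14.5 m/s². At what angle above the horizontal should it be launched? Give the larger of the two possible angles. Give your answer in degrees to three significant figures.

78.3°

Level-ground range R = v₀² sin(2θ)/g ⇒ sin(2θ) = gR/v₀² = 14.5 × 136 / 70.5² = 0.3968.
2θ = 23.38° or 180° − 23.38° = 156.6°, so θ = 11.69° or 78.31°.
The larger angle is 78.31°.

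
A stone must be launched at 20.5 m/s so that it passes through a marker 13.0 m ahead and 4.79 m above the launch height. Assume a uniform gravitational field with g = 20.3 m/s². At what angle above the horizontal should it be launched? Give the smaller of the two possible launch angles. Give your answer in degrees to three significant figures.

Trajectory: y = x tanθ − g x² (1 + tan²θ)/(2v₀²). With x = 13.0, y = 4.79, v₀ = 20.5, g = 20.3:
4.082 tan²θ − 13.0 tanθ + (8.872) = 0.
tanθ = [13.0 ± √(13.0² − 4 × 4.082 × (8.872))] / (2 × 4.082) = (13.0 ± 4.914) / 8.163, giving tanθ = 0.9905 or 2.194.
θ = 44.73° or 65.50°; the smaller is 44.73°.

44.7°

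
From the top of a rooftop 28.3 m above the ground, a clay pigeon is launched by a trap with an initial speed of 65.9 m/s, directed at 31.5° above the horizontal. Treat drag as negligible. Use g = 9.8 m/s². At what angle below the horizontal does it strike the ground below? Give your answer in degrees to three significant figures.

Components: vₓ = 65.90 cos 31.5° = 56.19 m/s, v_y0 = 65.90 sin 31.5° = 34.43 m/s.
With up positive and y = 0 at the ground: y(t) = 28.3 + (34.43) t − 4.900 t². Setting y = 0 and taking the positive root: t = [34.43 + √(34.43² + 2·9.80·28.3)] / 9.80 = (34.43 + 41.72) / 9.80 = 7.770 s.
At impact: v_y = v_y0 − g t = −41.72 m/s; vₓ = 56.19 m/s.
Angle below horizontal: arctan(|v_y|/vₓ) = arctan(41.72/56.19) = 36.59°.

36.6°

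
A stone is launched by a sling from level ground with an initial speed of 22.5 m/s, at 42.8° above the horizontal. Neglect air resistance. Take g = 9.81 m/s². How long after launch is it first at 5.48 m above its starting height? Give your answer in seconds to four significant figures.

0.4133 s

Components: vₓ = 22.50 cos 42.8° = 16.51 m/s, v_y0 = 22.50 sin 42.8° = 15.29 m/s.
Set y = v_y0 t − ½ g t² = 5.48: 4.905 t² − 15.29 t + 5.48 = 0.
Quadratic formula: t = (15.29 ± √126.19) / 9.81 = (15.29 ± 11.23) / 9.81 → t = 0.4133 s or 2.703 s.
The first (ascending) time is 0.4133 s.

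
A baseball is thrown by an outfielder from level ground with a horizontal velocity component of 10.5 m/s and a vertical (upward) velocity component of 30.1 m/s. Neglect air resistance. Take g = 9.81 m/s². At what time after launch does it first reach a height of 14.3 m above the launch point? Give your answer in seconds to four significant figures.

Set y = v_y0 t − ½ g t² = 14.3: 4.905 t² − 30.10 t + 14.3 = 0.
t = [30.10 ± √(30.10² − 2·9.81·14.3)] / 9.81 = (30.10 ± 25.01) / 9.81, so t = 0.5190 s or t = 5.618 s.
The first (ascending) time is 0.5190 s.

0.5190 s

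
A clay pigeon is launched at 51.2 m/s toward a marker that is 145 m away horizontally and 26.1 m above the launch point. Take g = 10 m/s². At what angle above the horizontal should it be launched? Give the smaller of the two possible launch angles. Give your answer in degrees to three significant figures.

Trajectory: y = x tanθ − g x² (1 + tan²θ)/(2v₀²). With x = 145, y = 26.1, v₀ = 51.2, g = 10.0:
40.10 tan²θ − 145 tanθ + (66.20) = 0.
tanθ = [145 ± √(145² − 4 × 40.10 × (66.20))] / (2 × 40.10) = (145 ± 102.0) / 80.20, giving tanθ = 0.5360 or 3.080.
θ = 28.19° or 72.01°; the smaller is 28.19°.

28.2°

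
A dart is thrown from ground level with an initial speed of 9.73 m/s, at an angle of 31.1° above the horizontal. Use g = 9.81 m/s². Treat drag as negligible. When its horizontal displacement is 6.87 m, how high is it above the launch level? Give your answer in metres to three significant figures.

0.809 m

Resolve: vₓ = 9.730 cos 31.1° = 8.331 m/s and v_y0 = 9.730 sin 31.1° = 5.026 m/s.
Time to reach x = 6.87 m: t = x/vₓ = 6.87/8.331 = 0.8246 s.
Height: y = v_y0 t − ½ g t² = 5.026 × 0.8246 − 4.905 × 0.8246² = 4.144 − 3.335 = 0.8092 m.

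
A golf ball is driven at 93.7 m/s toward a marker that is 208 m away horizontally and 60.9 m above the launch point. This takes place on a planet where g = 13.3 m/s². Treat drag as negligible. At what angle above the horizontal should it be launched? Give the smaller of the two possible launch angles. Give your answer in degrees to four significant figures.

26.00°

Trajectory: y = x tanθ − g x² (1 + tan²θ)/(2v₀²). With x = 208, y = 60.9, v₀ = 93.7, g = 13.3:
32.77 tan²θ − 208 tanθ + (93.67) = 0.
tanθ = [208 ± √(208² − 4 × 32.77 × (93.67))] / (2 × 32.77) = (208 ± 176.0) / 65.54, giving tanθ = 0.4878 or 5.860.
θ = 26.00° or 80.32°; the smaller is 26.00°.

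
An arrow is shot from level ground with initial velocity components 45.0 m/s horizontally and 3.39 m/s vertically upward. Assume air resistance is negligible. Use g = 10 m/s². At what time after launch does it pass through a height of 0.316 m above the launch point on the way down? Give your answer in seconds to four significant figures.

Height y(t) = 3.390 t − 5.000 t² = 0.316 gives 5.000 t² − 3.390 t + 0.316 = 0.
Quadratic formula: t = (3.390 ± √5.1721) / 10.0 = (3.390 ± 2.274) / 10.0 → t = 0.1116 s or 0.5664 s.
The descending-branch root is 0.5664 s.

0.5664 s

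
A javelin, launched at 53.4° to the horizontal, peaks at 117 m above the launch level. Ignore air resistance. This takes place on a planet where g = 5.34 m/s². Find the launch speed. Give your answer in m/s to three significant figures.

44.0 m/s

At the peak v_y = 0, so v_y0 = √(2gH) = √(2 × 5.34 × 117) = 35.35 m/s.
v_y0 = v₀ sin θ ⇒ v₀ = 35.35 / sin 53.4° = 44.03 m/s.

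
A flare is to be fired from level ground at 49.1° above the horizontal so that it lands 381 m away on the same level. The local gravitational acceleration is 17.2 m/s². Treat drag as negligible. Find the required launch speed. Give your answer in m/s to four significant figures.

81.37 m/s

Level-ground range: R = v₀² sin(2θ)/g, so v₀ = √(gR / sin 2θ).
v₀ = √(17.2 × 381 / sin 98.20°) = √(6553 / 0.9898) = √6620.9 = 81.37 m/s.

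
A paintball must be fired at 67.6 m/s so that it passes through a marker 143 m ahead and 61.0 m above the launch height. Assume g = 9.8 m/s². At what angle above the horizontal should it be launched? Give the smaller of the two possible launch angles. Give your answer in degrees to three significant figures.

32.8°

Trajectory: y = x tanθ − g x² (1 + tan²θ)/(2v₀²). With x = 143, y = 61.0, v₀ = 67.6, g = 9.80:
21.93 tan²θ − 143 tanθ + (82.93) = 0.
tanθ = [143 ± √(143² − 4 × 21.93 × (82.93))] / (2 × 21.93) = (143 ± 114.8) / 43.85, giving tanθ = 0.6434 or 5.878.
θ = 32.76° or 80.35°; the smaller is 32.76°.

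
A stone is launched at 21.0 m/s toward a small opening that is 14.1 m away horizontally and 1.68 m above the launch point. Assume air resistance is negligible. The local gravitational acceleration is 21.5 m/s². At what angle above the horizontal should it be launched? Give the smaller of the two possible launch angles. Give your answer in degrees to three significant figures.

Trajectory: y = x tanθ − g x² (1 + tan²θ)/(2v₀²). With x = 14.1, y = 1.68, v₀ = 21.0, g = 21.5:
4.846 tan²θ − 14.1 tanθ + (6.526) = 0.
tanθ = [14.1 ± √(14.1² − 4 × 4.846 × (6.526))] / (2 × 4.846) = (14.1 ± 8.503) / 9.693, giving tanθ = 0.5775 or 2.332.
θ = 30.01° or 66.79°; the smaller is 30.01°.

30.0°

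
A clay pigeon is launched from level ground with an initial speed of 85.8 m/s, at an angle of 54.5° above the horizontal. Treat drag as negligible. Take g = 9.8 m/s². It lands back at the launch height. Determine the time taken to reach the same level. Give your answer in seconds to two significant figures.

Resolve: vₓ = 85.80 cos 54.5° = 49.82 m/s and v_y0 = 85.80 sin 54.5° = 69.85 m/s.
It returns to y = 0 when t = 2 v_y0 / g = 2(69.85)/9.80 = 14.26 s.

14 s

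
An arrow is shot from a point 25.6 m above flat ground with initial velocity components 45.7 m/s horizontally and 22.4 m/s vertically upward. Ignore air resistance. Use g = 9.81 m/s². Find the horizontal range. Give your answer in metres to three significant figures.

252 m

Vertical motion (up positive, ground at y = 0): 4.905 t² − (22.40) t − 25.6 = 0, so t = (22.40 + √(22.40² + 2·9.81·25.6)) / 9.81 = (22.40 + 31.69) / 9.81 = 5.513 s.
Horizontal distance: R = vₓ t = 45.70 × 5.513 = 252.0 m.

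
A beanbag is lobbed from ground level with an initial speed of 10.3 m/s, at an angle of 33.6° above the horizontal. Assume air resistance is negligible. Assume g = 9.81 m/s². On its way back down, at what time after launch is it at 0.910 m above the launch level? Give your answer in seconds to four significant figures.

Components: vₓ = 10.30 cos 33.6° = 8.579 m/s, v_y0 = 10.30 sin 33.6° = 5.700 m/s.
Set y = v_y0 t − ½ g t² = 0.910: 4.905 t² − 5.700 t + 0.910 = 0.
Quadratic formula: t = (5.700 ± √14.635) / 9.81 = (5.700 ± 3.826) / 9.81 → t = 0.1911 s or 0.9710 s.
The descending-branch root is 0.9710 s.

0.9710 s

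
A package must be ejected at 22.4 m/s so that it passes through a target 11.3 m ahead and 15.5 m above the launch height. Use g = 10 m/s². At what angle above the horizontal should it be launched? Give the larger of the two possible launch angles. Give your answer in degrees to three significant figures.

81.9°

Trajectory: y = x tanθ − g x² (1 + tan²θ)/(2v₀²). With x = 11.3, y = 15.5, v₀ = 22.4, g = 10.0:
1.272 tan²θ − 11.3 tanθ + (16.77) = 0.
tanθ = [11.3 ± √(11.3² − 4 × 1.272 × (16.77))] / (2 × 1.272) = (11.3 ± 6.506) / 2.545, giving tanθ = 1.884 or 6.997.
θ = 62.04° or 81.87°; the larger is 81.87°.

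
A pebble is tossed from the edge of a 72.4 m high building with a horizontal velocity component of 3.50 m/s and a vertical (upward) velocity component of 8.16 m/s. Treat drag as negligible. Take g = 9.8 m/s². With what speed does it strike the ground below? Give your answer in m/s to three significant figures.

38.7 m/s

The projectile lands when y = 72.4 + (8.160) t − ½·9.80·t² = 0. Positive root: t = (8.160 + √(8.160² + 2·9.80·72.4)) / 9.80 = (8.160 + 38.54) / 9.80 = 4.766 s.
Vertical velocity at impact: v_y = v_y0 − g t = 8.160 − 9.80 × 4.766 = −38.54 m/s.
Speed: |v| = √(vₓ² + v_y²) = √(3.500² + 38.54²) = 38.70 m/s.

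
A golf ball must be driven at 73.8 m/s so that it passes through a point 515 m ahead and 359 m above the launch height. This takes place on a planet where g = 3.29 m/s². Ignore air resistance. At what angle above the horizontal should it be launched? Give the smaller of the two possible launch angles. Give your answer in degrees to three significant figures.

45.3°

Trajectory: y = x tanθ − g x² (1 + tan²θ)/(2v₀²). With x = 515, y = 359, v₀ = 73.8, g = 3.29:
80.11 tan²θ − 515 tanθ + (439.1) = 0.
tanθ = [515 ± √(515² − 4 × 80.11 × (439.1))] / (2 × 80.11) = (515 ± 352.9) / 160.2, giving tanθ = 1.012 or 5.417.
θ = 45.34° or 79.54°; the smaller is 45.34°.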